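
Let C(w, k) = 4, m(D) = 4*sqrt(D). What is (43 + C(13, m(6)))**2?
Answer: 2209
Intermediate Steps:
(43 + C(13, m(6)))**2 = (43 + 4)**2 = 47**2 = 2209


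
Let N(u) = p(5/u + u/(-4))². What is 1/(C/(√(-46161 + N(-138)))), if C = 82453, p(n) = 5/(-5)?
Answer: 4*I*√2885/82453 ≈ 0.0026057*I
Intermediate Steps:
p(n) = -1 (p(n) = 5*(-⅕) = -1)
N(u) = 1 (N(u) = (-1)² = 1)
1/(C/(√(-46161 + N(-138)))) = 1/(82453/(√(-46161 + 1))) = 1/(82453/(√(-46160))) = 1/(82453/((4*I*√2885))) = 1/(82453*(-I*√2885/11540)) = 1/(-82453*I*√2885/11540) = 4*I*√2885/82453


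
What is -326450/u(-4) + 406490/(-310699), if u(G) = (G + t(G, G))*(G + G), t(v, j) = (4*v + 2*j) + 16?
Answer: -50733355795/14913552 ≈ -3401.8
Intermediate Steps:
t(v, j) = 16 + 2*j + 4*v (t(v, j) = (2*j + 4*v) + 16 = 16 + 2*j + 4*v)
u(G) = 2*G*(16 + 7*G) (u(G) = (G + (16 + 2*G + 4*G))*(G + G) = (G + (16 + 6*G))*(2*G) = (16 + 7*G)*(2*G) = 2*G*(16 + 7*G))
-326450/u(-4) + 406490/(-310699) = -326450*(-1/(8*(16 + 7*(-4)))) + 406490/(-310699) = -326450*(-1/(8*(16 - 28))) + 406490*(-1/310699) = -326450/(2*(-4)*(-12)) - 406490/310699 = -326450/96 - 406490/310699 = -326450*1/96 - 406490/310699 = -163225/48 - 406490/310699 = -50733355795/14913552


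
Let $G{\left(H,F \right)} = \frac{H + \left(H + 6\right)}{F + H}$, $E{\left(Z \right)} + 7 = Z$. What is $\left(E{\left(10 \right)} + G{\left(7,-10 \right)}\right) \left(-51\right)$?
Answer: $187$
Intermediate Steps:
$E{\left(Z \right)} = -7 + Z$
$G{\left(H,F \right)} = \frac{6 + 2 H}{F + H}$ ($G{\left(H,F \right)} = \frac{H + \left(6 + H\right)}{F + H} = \frac{6 + 2 H}{F + H}$)
$\left(E{\left(10 \right)} + G{\left(7,-10 \right)}\right) \left(-51\right) = \left(\left(-7 + 10\right) + \frac{2 \left(3 + 7\right)}{-10 + 7}\right) \left(-51\right) = \left(3 + 2 \frac{1}{-3} \cdot 10\right) \left(-51\right) = \left(3 + 2 \left(- \frac{1}{3}\right) 10\right) \left(-51\right) = \left(3 - \frac{20}{3}\right) \left(-51\right) = \left(- \frac{11}{3}\right) \left(-51\right) = 187$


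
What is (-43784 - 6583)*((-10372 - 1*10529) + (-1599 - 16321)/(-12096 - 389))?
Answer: 2628462990171/2497 ≈ 1.0526e+9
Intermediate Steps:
(-43784 - 6583)*((-10372 - 1*10529) + (-1599 - 16321)/(-12096 - 389)) = -50367*((-10372 - 10529) - 17920/(-12485)) = -50367*(-20901 - 17920*(-1/12485)) = -50367*(-20901 + 3584/2497) = -50367*(-52186213/2497) = 2628462990171/2497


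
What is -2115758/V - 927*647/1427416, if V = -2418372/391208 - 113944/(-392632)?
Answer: 14496377343799097104415/40367076053946776 ≈ 3.5911e+5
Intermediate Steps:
V = -28279825961/4800024358 (V = -2418372*1/391208 - 113944*(-1/392632) = -604593/97802 + 14243/49079 = -28279825961/4800024358 ≈ -5.8916)
-2115758/V - 927*647/1427416 = -2115758/(-28279825961/4800024358) - 927*647/1427416 = -2115758*(-4800024358/28279825961) - 599769*1/1427416 = 10155689935633364/28279825961 - 599769/1427416 = 14496377343799097104415/40367076053946776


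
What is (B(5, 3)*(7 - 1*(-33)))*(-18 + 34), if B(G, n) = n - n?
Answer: 0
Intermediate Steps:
B(G, n) = 0
(B(5, 3)*(7 - 1*(-33)))*(-18 + 34) = (0*(7 - 1*(-33)))*(-18 + 34) = (0*(7 + 33))*16 = (0*40)*16 = 0*16 = 0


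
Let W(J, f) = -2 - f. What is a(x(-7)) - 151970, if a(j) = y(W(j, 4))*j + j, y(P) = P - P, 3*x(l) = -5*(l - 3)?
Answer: -455860/3 ≈ -1.5195e+5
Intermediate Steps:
x(l) = 5 - 5*l/3 (x(l) = (-5*(l - 3))/3 = (-5*(-3 + l))/3 = (15 - 5*l)/3 = 5 - 5*l/3)
y(P) = 0
a(j) = j (a(j) = 0*j + j = 0 + j = j)
a(x(-7)) - 151970 = (5 - 5/3*(-7)) - 151970 = (5 + 35/3) - 151970 = 50/3 - 151970 = -455860/3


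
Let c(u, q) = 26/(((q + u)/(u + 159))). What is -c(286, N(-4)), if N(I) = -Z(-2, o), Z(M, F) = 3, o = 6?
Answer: -11570/283 ≈ -40.883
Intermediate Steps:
N(I) = -3 (N(I) = -1*3 = -3)
c(u, q) = 26*(159 + u)/(q + u) (c(u, q) = 26/(((q + u)/(159 + u))) = 26*((159 + u)/(q + u)) = 26*(159 + u)/(q + u))
-c(286, N(-4)) = -26*(159 + 286)/(-3 + 286) = -26*445/283 = -1*11570/283 = -11570/283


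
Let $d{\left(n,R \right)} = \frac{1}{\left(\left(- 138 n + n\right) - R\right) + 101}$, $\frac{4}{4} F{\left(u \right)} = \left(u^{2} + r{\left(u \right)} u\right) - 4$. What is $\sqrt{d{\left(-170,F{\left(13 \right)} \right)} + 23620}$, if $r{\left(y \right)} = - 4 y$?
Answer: $\frac{\sqrt{13494238390382}}{23902} \approx 153.69$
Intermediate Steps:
$F{\left(u \right)} = -4 - 3 u^{2}$ ($F{\left(u \right)} = \left(u^{2} + - 4 u u\right) - 4 = \left(u^{2} - 4 u^{2}\right) - 4 = - 3 u^{2} - 4 = -4 - 3 u^{2}$)
$d{\left(n,R \right)} = \frac{1}{101 - R - 137 n}$ ($d{\left(n,R \right)} = \frac{1}{\left(- 137 n - R\right) + 101} = \frac{1}{\left(- R - 137 n\right) + 101} = \frac{1}{101 - R - 137 n}$)
$\sqrt{d{\left(-170,F{\left(13 \right)} \right)} + 23620} = \sqrt{- \frac{1}{-101 - \left(4 + 3 \cdot 13^{2}\right) + 137 \left(-170\right)} + 23620} = \sqrt{- \frac{1}{-101 - 511 - 23290} + 23620} = \sqrt{- \frac{1}{-23902} + 23620} = \sqrt{\left(-1\right) \left(- \frac{1}{23902}\right) + 23620} = \sqrt{\frac{1}{23902} + 23620} = \sqrt{\frac{564565241}{23902}} = \frac{\sqrt{13494238390382}}{23902}$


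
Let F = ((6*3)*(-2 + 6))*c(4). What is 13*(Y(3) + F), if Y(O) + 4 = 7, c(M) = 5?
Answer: 4719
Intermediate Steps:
Y(O) = 3 (Y(O) = -4 + 7 = 3)
F = 360 (F = ((6*3)*(-2 + 6))*5 = (18*4)*5 = 72*5 = 360)
13*(Y(3) + F) = 13*(3 + 360) = 13*363 = 4719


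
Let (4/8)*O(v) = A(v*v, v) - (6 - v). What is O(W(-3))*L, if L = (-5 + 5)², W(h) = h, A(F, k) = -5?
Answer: 0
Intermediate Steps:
O(v) = -22 + 2*v (O(v) = 2*(-5 - (6 - v)) = 2*(-5 + (-6 + v)) = 2*(-11 + v) = -22 + 2*v)
L = 0 (L = 0² = 0)
O(W(-3))*L = (-22 + 2*(-3))*0 = (-22 - 6)*0 = -28*0 = 0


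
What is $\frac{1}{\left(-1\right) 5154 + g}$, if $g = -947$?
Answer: $- \frac{1}{6101} \approx -0.00016391$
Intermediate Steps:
$\frac{1}{\left(-1\right) 5154 + g} = \frac{1}{\left(-1\right) 5154 - 947} = \frac{1}{-5154 - 947} = \frac{1}{-6101} = - \frac{1}{6101}$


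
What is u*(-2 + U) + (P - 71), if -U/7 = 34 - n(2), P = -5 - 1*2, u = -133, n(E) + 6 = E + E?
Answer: 33704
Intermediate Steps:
n(E) = -6 + 2*E (n(E) = -6 + (E + E) = -6 + 2*E)
P = -7 (P = -5 - 2 = -7)
U = -252 (U = -7*(34 - (-6 + 2*2)) = -7*(34 - (-6 + 4)) = -7*(34 - 1*(-2)) = -7*(34 + 2) = -7*36 = -252)
u*(-2 + U) + (P - 71) = -133*(-2 - 252) + (-7 - 71) = -133*(-254) - 78 = 33782 - 78 = 33704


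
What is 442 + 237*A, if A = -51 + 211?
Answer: 38362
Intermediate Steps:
A = 160
442 + 237*A = 442 + 237*160 = 442 + 37920 = 38362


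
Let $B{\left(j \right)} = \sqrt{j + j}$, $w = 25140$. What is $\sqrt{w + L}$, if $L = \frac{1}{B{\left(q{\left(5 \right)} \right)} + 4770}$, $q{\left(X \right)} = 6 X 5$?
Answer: $\frac{\sqrt{1199178010 + 2514000 \sqrt{3}}}{10 \sqrt{477 + \sqrt{3}}} \approx 158.56$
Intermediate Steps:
$q{\left(X \right)} = 30 X$
$B{\left(j \right)} = \sqrt{2} \sqrt{j}$ ($B{\left(j \right)} = \sqrt{2 j} = \sqrt{2} \sqrt{j}$)
$L = \frac{1}{4770 + 10 \sqrt{3}}$ ($L = \frac{1}{\sqrt{2} \sqrt{30 \cdot 5} + 4770} = \frac{1}{\sqrt{2} \sqrt{150} + 4770} = \frac{1}{\sqrt{2} \cdot 5 \sqrt{6} + 4770} = \frac{1}{10 \sqrt{3} + 4770} = \frac{1}{4770 + 10 \sqrt{3}} \approx 0.00020889$)
$\sqrt{w + L} = \sqrt{25140 + \left(\frac{159}{758420} - \frac{\sqrt{3}}{2275260}\right)} = \sqrt{\frac{19066678959}{758420} - \frac{\sqrt{3}}{2275260}}$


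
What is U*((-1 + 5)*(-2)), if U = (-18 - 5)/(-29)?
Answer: -184/29 ≈ -6.3448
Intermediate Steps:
U = 23/29 (U = -23*(-1/29) = 23/29 ≈ 0.79310)
U*((-1 + 5)*(-2)) = 23*((-1 + 5)*(-2))/29 = 23*(4*(-2))/29 = (23/29)*(-8) = -184/29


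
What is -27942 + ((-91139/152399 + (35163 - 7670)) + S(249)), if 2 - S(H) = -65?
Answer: -58307557/152399 ≈ -382.60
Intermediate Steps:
S(H) = 67 (S(H) = 2 - 1*(-65) = 2 + 65 = 67)
-27942 + ((-91139/152399 + (35163 - 7670)) + S(249)) = -27942 + ((-91139/152399 + (35163 - 7670)) + 67) = -27942 + ((-91139*1/152399 + 27493) + 67) = -27942 + ((-91139/152399 + 27493) + 67) = -27942 + (4189814568/152399 + 67) = -27942 + 4200025301/152399 = -58307557/152399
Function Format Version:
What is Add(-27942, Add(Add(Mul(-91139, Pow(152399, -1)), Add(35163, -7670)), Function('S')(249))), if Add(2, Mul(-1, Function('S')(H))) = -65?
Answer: Rational(-58307557, 152399) ≈ -382.60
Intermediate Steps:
Function('S')(H) = 67 (Function('S')(H) = Add(2, Mul(-1, -65)) = Add(2, 65) = 67)
Add(-27942, Add(Add(Mul(-91139, Pow(152399, -1)), Add(35163, -7670)), Function('S')(249))) = Add(-27942, Add(Add(Mul(-91139, Pow(152399, -1)), Add(35163, -7670)), 67)) = Add(-27942, Add(Add(Mul(-91139, Rational(1, 152399)), 27493), 67)) = Add(-27942, Add(Add(Rational(-91139, 152399), 27493), 67)) = Add(-27942, Add(Rational(4189814568, 152399), 67)) = Add(-27942, Rational(4200025301, 152399)) = Rational(-58307557, 152399)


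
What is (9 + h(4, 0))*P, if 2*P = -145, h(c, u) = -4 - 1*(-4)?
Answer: -1305/2 ≈ -652.50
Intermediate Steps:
h(c, u) = 0 (h(c, u) = -4 + 4 = 0)
P = -145/2 (P = (1/2)*(-145) = -145/2 ≈ -72.500)
(9 + h(4, 0))*P = (9 + 0)*(-145/2) = 9*(-145/2) = -1305/2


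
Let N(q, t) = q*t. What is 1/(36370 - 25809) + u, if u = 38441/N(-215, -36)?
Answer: 405983141/81742140 ≈ 4.9666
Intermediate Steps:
u = 38441/7740 (u = 38441/((-215*(-36))) = 38441/7740 ≈ 4.9665)
1/(36370 - 25809) + u = 1/(36370 - 25809) + 38441/7740 = 1/10561 + 38441/7740 = 405983141/81742140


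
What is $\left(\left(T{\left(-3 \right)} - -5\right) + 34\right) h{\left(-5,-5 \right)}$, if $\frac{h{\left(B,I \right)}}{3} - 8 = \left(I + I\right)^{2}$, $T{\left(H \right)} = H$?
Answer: $11664$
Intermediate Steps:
$h{\left(B,I \right)} = 24 + 12 I^{2}$ ($h{\left(B,I \right)} = 24 + 3 \left(I + I\right)^{2} = 24 + 3 \left(2 I\right)^{2} = 24 + 3 \cdot 4 I^{2} = 24 + 12 I^{2}$)
$\left(\left(T{\left(-3 \right)} - -5\right) + 34\right) h{\left(-5,-5 \right)} = \left(\left(-3 - -5\right) + 34\right) \left(24 + 12 \left(-5\right)^{2}\right) = \left(\left(-3 + 5\right) + 34\right) \left(24 + 12 \cdot 25\right) = \left(2 + 34\right) \left(24 + 300\right) = 36 \cdot 324 = 11664$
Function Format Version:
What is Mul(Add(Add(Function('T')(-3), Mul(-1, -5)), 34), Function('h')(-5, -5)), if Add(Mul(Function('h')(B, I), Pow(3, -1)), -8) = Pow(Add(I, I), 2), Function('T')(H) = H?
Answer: 11664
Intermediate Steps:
Function('h')(B, I) = Add(24, Mul(12, Pow(I, 2))) (Function('h')(B, I) = Add(24, Mul(3, Pow(Add(I, I), 2))) = Add(24, Mul(3, Pow(Mul(2, I), 2))) = Add(24, Mul(3, Mul(4, Pow(I, 2)))) = Add(24, Mul(12, Pow(I, 2))))
Mul(Add(Add(Function('T')(-3), Mul(-1, -5)), 34), Function('h')(-5, -5)) = Mul(Add(Add(-3, Mul(-1, -5)), 34), Add(24, Mul(12, Pow(-5, 2)))) = Mul(Add(Add(-3, 5), 34), Add(24, Mul(12, 25))) = Mul(Add(2, 34), Add(24, 300)) = Mul(36, 324) = 11664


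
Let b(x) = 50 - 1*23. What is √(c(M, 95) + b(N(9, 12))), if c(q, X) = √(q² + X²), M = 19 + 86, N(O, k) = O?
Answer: √(27 + 5*√802) ≈ 12.985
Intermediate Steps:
b(x) = 27 (b(x) = 50 - 23 = 27)
M = 105
c(q, X) = √(X² + q²)
√(c(M, 95) + b(N(9, 12))) = √(√(95² + 105²) + 27) = √(√(9025 + 11025) + 27) = √(√20050 + 27) = √(5*√802 + 27) = √(27 + 5*√802)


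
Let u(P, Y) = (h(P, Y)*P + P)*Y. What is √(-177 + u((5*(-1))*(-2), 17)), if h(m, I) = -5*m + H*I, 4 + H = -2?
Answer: I*√25847 ≈ 160.77*I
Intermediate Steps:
H = -6 (H = -4 - 2 = -6)
h(m, I) = -6*I - 5*m (h(m, I) = -5*m - 6*I = -6*I - 5*m)
u(P, Y) = Y*(P + P*(-6*Y - 5*P)) (u(P, Y) = ((-6*Y - 5*P)*P + P)*Y = (P*(-6*Y - 5*P) + P)*Y = (P + P*(-6*Y - 5*P))*Y = Y*(P + P*(-6*Y - 5*P)))
√(-177 + u((5*(-1))*(-2), 17)) = √(-177 + ((5*(-1))*(-2))*17*(1 - 6*17 - 5*5*(-1)*(-2))) = √(-177 - 5*(-2)*17*(1 - 102 - (-25)*(-2))) = √(-177 + 10*17*(1 - 102 - 5*10)) = √(-177 + 10*17*(1 - 102 - 50)) = √(-177 + 10*17*(-151)) = √(-177 - 25670) = √(-25847) = I*√25847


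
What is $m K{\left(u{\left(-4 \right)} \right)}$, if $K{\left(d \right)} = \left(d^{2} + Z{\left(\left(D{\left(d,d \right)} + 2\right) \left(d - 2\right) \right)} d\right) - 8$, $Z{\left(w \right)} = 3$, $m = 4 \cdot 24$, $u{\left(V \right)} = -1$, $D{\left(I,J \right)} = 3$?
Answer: $-960$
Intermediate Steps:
$m = 96$
$K{\left(d \right)} = -8 + d^{2} + 3 d$ ($K{\left(d \right)} = \left(d^{2} + 3 d\right) - 8 = -8 + d^{2} + 3 d$)
$m K{\left(u{\left(-4 \right)} \right)} = 96 \left(-8 + \left(-1\right)^{2} + 3 \left(-1\right)\right) = 96 \left(-8 + 1 - 3\right) = 96 \left(-10\right) = -960$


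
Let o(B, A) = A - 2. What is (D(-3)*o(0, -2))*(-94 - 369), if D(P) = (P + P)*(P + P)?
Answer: 66672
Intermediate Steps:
o(B, A) = -2 + A
D(P) = 4*P**2 (D(P) = (2*P)*(2*P) = 4*P**2)
(D(-3)*o(0, -2))*(-94 - 369) = ((4*(-3)**2)*(-2 - 2))*(-94 - 369) = ((4*9)*(-4))*(-463) = (36*(-4))*(-463) = -144*(-463) = 66672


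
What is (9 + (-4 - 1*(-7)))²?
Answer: 144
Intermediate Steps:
(9 + (-4 - 1*(-7)))² = (9 + (-4 + 7))² = (9 + 3)² = 12² = 144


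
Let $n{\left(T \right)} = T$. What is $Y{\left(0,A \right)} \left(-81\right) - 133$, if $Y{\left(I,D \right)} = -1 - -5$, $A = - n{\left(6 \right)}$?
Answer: $-457$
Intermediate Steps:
$A = -6$ ($A = \left(-1\right) 6 = -6$)
$Y{\left(I,D \right)} = 4$ ($Y{\left(I,D \right)} = -1 + 5 = 4$)
$Y{\left(0,A \right)} \left(-81\right) - 133 = 4 \left(-81\right) - 133 = -324 - 133 = -457$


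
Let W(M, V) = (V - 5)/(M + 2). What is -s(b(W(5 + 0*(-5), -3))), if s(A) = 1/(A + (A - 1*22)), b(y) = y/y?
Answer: 1/20 ≈ 0.050000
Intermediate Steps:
W(M, V) = (-5 + V)/(2 + M)
b(y) = 1
s(A) = 1/(-22 + 2*A) (s(A) = 1/(A + (A - 22)) = 1/(A + (-22 + A)) = 1/(-22 + 2*A))
-s(b(W(5 + 0*(-5), -3))) = -1/(2*(-11 + 1)) = -1/(2*(-10)) = -(-1)/(2*10) = -1*(-1/20) = 1/20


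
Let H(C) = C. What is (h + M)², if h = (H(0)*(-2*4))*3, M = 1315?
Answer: 1729225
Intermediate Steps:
h = 0 (h = (0*(-2*4))*3 = (0*(-8))*3 = 0*3 = 0)
(h + M)² = (0 + 1315)² = 1315² = 1729225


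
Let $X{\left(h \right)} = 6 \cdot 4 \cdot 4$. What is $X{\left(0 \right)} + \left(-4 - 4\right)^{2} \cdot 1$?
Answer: $160$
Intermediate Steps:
$X{\left(h \right)} = 96$ ($X{\left(h \right)} = 24 \cdot 4 = 96$)
$X{\left(0 \right)} + \left(-4 - 4\right)^{2} \cdot 1 = 96 + \left(-4 - 4\right)^{2} \cdot 1 = 96 + \left(-8\right)^{2} \cdot 1 = 96 + 64 \cdot 1 = 96 + 64 = 160$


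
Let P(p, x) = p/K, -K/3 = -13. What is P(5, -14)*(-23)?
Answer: -115/39 ≈ -2.9487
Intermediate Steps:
K = 39 (K = -3*(-13) = 39)
P(p, x) = p/39
P(5, -14)*(-23) = ((1/39)*5)*(-23) = (5/39)*(-23) = -115/39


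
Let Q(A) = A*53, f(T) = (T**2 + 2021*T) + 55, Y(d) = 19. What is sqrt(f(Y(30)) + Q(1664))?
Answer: sqrt(127007) ≈ 356.38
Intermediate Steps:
f(T) = 55 + T**2 + 2021*T
Q(A) = 53*A
sqrt(f(Y(30)) + Q(1664)) = sqrt((55 + 19**2 + 2021*19) + 53*1664) = sqrt((55 + 361 + 38399) + 88192) = sqrt(38815 + 88192) = sqrt(127007)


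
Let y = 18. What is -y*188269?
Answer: -3388842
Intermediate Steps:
-y*188269 = -18*188269 = -1*3388842 = -3388842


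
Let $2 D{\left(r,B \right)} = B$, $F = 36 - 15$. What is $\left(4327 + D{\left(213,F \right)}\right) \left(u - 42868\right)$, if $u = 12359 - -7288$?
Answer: $- \frac{201442175}{2} \approx -1.0072 \cdot 10^{8}$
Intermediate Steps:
$F = 21$ ($F = 36 - 15 = 21$)
$u = 19647$ ($u = 12359 + 7288 = 19647$)
$D{\left(r,B \right)} = \frac{B}{2}$
$\left(4327 + D{\left(213,F \right)}\right) \left(u - 42868\right) = \left(4327 + \frac{1}{2} \cdot 21\right) \left(19647 - 42868\right) = \left(4327 + \frac{21}{2}\right) \left(-23221\right) = \frac{8675}{2} \left(-23221\right) = - \frac{201442175}{2}$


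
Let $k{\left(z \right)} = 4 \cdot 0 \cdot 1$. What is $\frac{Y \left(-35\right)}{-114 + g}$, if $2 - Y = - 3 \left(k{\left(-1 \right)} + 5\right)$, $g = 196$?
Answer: $- \frac{595}{82} \approx -7.2561$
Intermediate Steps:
$k{\left(z \right)} = 0$ ($k{\left(z \right)} = 0 \cdot 1 = 0$)
$Y = 17$ ($Y = 2 - - 3 \left(0 + 5\right) = 2 - \left(-3\right) 5 = 2 - -15 = 2 + 15 = 17$)
$\frac{Y \left(-35\right)}{-114 + g} = \frac{17 \left(-35\right)}{-114 + 196} = - \frac{595}{82}$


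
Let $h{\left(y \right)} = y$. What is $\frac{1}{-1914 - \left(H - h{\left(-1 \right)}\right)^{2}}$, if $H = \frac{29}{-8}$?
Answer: $- \frac{64}{122937} \approx -0.00052059$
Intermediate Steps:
$H = - \frac{29}{8}$ ($H = 29 \left(- \frac{1}{8}\right) = - \frac{29}{8} \approx -3.625$)
$\frac{1}{-1914 - \left(H - h{\left(-1 \right)}\right)^{2}} = \frac{1}{-1914 - \left(- \frac{29}{8} - -1\right)^{2}} = \frac{1}{-1914 - \left(- \frac{29}{8} + 1\right)^{2}} = \frac{1}{-1914 - \left(- \frac{21}{8}\right)^{2}} = \frac{1}{-1914 - \frac{441}{64}} = \frac{1}{- \frac{122937}{64}} = - \frac{64}{122937}$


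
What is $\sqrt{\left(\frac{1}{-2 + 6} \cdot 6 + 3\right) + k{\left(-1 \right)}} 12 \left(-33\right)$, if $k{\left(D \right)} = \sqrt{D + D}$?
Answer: $- 198 \sqrt{18 + 4 i \sqrt{2}} \approx -850.11 - 130.44 i$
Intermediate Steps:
$k{\left(D \right)} = \sqrt{2} \sqrt{D}$ ($k{\left(D \right)} = \sqrt{2 D} = \sqrt{2} \sqrt{D}$)
$\sqrt{\left(\frac{1}{-2 + 6} \cdot 6 + 3\right) + k{\left(-1 \right)}} 12 \left(-33\right) = \sqrt{\left(\frac{1}{-2 + 6} \cdot 6 + 3\right) + \sqrt{2} \sqrt{-1}} \cdot 12 \left(-33\right) = \sqrt{\left(\frac{1}{4} \cdot 6 + 3\right) + \sqrt{2} i} 12 \left(-33\right) = \sqrt{\left(\frac{1}{4} \cdot 6 + 3\right) + i \sqrt{2}} \cdot 12 \left(-33\right) = \sqrt{\left(\frac{3}{2} + 3\right) + i \sqrt{2}} \cdot 12 \left(-33\right) = \sqrt{\frac{9}{2} + i \sqrt{2}} \cdot 12 \left(-33\right) = 12 \sqrt{\frac{9}{2} + i \sqrt{2}} \left(-33\right) = - 396 \sqrt{\frac{9}{2} + i \sqrt{2}}$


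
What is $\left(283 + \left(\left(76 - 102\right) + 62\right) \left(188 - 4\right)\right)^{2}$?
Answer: $47706649$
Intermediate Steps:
$\left(283 + \left(\left(76 - 102\right) + 62\right) \left(188 - 4\right)\right)^{2} = \left(283 + \left(\left(76 - 102\right) + 62\right) 184\right)^{2} = \left(283 + \left(-26 + 62\right) 184\right)^{2} = \left(283 + 36 \cdot 184\right)^{2} = \left(283 + 6624\right)^{2} = 6907^{2} = 47706649$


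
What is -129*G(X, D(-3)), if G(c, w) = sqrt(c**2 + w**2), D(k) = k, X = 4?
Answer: -645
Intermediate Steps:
-129*G(X, D(-3)) = -129*sqrt(4**2 + (-3)**2) = -129*sqrt(16 + 9) = -129*sqrt(25) = -129*5 = -645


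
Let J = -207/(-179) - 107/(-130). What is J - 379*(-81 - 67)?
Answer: 1305306903/23270 ≈ 56094.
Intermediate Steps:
J = 46063/23270 (J = -207*(-1/179) - 107*(-1/130) = 207/179 + 107/130 = 46063/23270 ≈ 1.9795)
J - 379*(-81 - 67) = 46063/23270 - 379*(-81 - 67) = 46063/23270 - 379*(-148) = 46063/23270 + 56092 = 1305306903/23270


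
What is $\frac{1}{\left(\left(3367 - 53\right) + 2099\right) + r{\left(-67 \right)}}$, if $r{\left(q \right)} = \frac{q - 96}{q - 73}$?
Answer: $\frac{140}{757983} \approx 0.0001847$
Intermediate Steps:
$r{\left(q \right)} = \frac{-96 + q}{-73 + q}$
$\frac{1}{\left(\left(3367 - 53\right) + 2099\right) + r{\left(-67 \right)}} = \frac{1}{\left(\left(3367 - 53\right) + 2099\right) + \frac{-96 - 67}{-73 - 67}} = \frac{1}{\left(3314 + 2099\right) + \frac{1}{-140} \left(-163\right)} = \frac{1}{5413 - - \frac{163}{140}} = \frac{1}{5413 + \frac{163}{140}} = \frac{1}{\frac{757983}{140}} = \frac{140}{757983}$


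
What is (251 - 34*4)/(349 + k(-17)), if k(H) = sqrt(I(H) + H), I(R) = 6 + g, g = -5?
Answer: 40135/121817 - 460*I/121817 ≈ 0.32947 - 0.0037762*I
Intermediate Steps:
I(R) = 1 (I(R) = 6 - 5 = 1)
k(H) = sqrt(1 + H)
(251 - 34*4)/(349 + k(-17)) = (251 - 34*4)/(349 + sqrt(1 - 17)) = (251 - 136)/(349 + sqrt(-16)) = 115/(349 + 4*I) = 115*((349 - 4*I)/121817) = 115*(349 - 4*I)/121817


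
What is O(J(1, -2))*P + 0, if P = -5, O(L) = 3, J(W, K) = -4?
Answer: -15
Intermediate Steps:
O(J(1, -2))*P + 0 = 3*(-5) + 0 = -15 + 0 = -15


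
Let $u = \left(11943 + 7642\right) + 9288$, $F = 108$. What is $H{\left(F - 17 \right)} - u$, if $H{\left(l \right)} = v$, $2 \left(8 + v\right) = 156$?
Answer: $-28803$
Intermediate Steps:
$v = 70$ ($v = -8 + \frac{1}{2} \cdot 156 = -8 + 78 = 70$)
$H{\left(l \right)} = 70$
$u = 28873$ ($u = 19585 + 9288 = 28873$)
$H{\left(F - 17 \right)} - u = 70 - 28873 = -28803$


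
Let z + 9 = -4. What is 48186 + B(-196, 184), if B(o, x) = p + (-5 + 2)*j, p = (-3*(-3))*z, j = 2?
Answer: 48063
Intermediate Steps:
z = -13 (z = -9 - 4 = -13)
p = -117 (p = -3*(-3)*(-13) = 9*(-13) = -117)
B(o, x) = -123 (B(o, x) = -117 + (-5 + 2)*2 = -117 - 3*2 = -117 - 6 = -123)
48186 + B(-196, 184) = 48186 - 123 = 48063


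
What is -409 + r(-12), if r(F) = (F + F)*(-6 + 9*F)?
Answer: 2327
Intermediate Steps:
r(F) = 2*F*(-6 + 9*F) (r(F) = (2*F)*(-6 + 9*F) = 2*F*(-6 + 9*F))
-409 + r(-12) = -409 + 6*(-12)*(-2 + 3*(-12)) = -409 + 6*(-12)*(-2 - 36) = -409 + 6*(-12)*(-38) = -409 + 2736 = 2327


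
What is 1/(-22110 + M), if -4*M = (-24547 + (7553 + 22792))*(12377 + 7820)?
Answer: -2/58595323 ≈ -3.4132e-8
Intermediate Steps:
M = -58551103/2 (M = -(-24547 + (7553 + 22792))*(12377 + 7820)/4 = -(-24547 + 30345)*20197/4 = -2899*20197/2 = -1/4*117102206 = -58551103/2 ≈ -2.9276e+7)
1/(-22110 + M) = 1/(-22110 - 58551103/2) = 1/(-58595323/2) = -2/58595323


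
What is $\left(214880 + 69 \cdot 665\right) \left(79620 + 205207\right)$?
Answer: $74272912655$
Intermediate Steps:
$\left(214880 + 69 \cdot 665\right) \left(79620 + 205207\right) = \left(214880 + 45885\right) 284827 = 260765 \cdot 284827 = 74272912655$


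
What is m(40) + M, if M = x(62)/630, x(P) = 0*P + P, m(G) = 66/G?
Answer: 2203/1260 ≈ 1.7484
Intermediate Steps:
x(P) = P (x(P) = 0 + P = P)
M = 31/315 (M = 62/630 = 62*(1/630) = 31/315 ≈ 0.098413)
m(40) + M = 66/40 + 31/315 = 66*(1/40) + 31/315 = 33/20 + 31/315 = 2203/1260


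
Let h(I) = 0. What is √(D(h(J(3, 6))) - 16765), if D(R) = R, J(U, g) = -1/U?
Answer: I*√16765 ≈ 129.48*I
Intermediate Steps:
√(D(h(J(3, 6))) - 16765) = √(0 - 16765) = √(-16765) = I*√16765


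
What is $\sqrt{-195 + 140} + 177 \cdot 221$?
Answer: $39117 + i \sqrt{55} \approx 39117.0 + 7.4162 i$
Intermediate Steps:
$\sqrt{-195 + 140} + 177 \cdot 221 = \sqrt{-55} + 39117 = i \sqrt{55} + 39117 = 39117 + i \sqrt{55}$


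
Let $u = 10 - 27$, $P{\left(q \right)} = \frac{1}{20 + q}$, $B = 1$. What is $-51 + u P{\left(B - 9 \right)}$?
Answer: $- \frac{629}{12} \approx -52.417$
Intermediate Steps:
$u = -17$ ($u = 10 - 27 = -17$)
$-51 + u P{\left(B - 9 \right)} = -51 - \frac{17}{20 + \left(1 - 9\right)} = -51 - \frac{17}{20 - 8} = -51 - \frac{17}{12} = - \frac{629}{12}$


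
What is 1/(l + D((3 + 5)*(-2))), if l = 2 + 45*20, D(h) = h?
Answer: 1/886 ≈ 0.0011287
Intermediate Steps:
l = 902 (l = 2 + 900 = 902)
1/(l + D((3 + 5)*(-2))) = 1/(902 + (3 + 5)*(-2)) = 1/(902 + 8*(-2)) = 1/(902 - 16) = 1/886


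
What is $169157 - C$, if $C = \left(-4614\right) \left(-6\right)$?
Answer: $141473$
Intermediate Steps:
$C = 27684$
$169157 - C = 169157 - 27684 = 141473$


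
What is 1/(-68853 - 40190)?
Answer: -1/109043 ≈ -9.1707e-6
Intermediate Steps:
1/(-68853 - 40190) = 1/(-109043) = -1/109043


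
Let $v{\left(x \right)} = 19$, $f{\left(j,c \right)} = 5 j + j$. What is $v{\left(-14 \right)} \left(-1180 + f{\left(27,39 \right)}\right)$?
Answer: $-19342$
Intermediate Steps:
$f{\left(j,c \right)} = 6 j$
$v{\left(-14 \right)} \left(-1180 + f{\left(27,39 \right)}\right) = 19 \left(-1180 + 6 \cdot 27\right) = 19 \left(-1180 + 162\right) = 19 \left(-1018\right) = -19342$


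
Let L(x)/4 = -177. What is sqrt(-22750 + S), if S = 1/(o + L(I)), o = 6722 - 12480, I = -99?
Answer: I*sqrt(951158305466)/6466 ≈ 150.83*I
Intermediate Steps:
L(x) = -708 (L(x) = 4*(-177) = -708)
o = -5758
S = -1/6466 (S = 1/(-5758 - 708) = 1/(-6466) = -1/6466 ≈ -0.00015466)
sqrt(-22750 + S) = sqrt(-22750 - 1/6466) = sqrt(-147101501/6466) = I*sqrt(951158305466)/6466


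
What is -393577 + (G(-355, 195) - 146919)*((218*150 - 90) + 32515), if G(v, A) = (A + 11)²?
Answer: -6804848952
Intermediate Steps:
G(v, A) = (11 + A)²
-393577 + (G(-355, 195) - 146919)*((218*150 - 90) + 32515) = -393577 + ((11 + 195)² - 146919)*((218*150 - 90) + 32515) = -393577 + (206² - 146919)*((32700 - 90) + 32515) = -393577 + (42436 - 146919)*(32610 + 32515) = -393577 - 104483*65125 = -393577 - 6804455375 = -6804848952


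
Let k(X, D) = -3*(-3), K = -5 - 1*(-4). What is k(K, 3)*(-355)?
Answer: -3195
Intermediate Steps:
K = -1 (K = -5 + 4 = -1)
k(X, D) = 9
k(K, 3)*(-355) = 9*(-355) = -3195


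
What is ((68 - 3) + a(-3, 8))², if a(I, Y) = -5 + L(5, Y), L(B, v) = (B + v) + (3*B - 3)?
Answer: 7225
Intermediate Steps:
L(B, v) = -3 + v + 4*B (L(B, v) = (B + v) + (-3 + 3*B) = -3 + v + 4*B)
a(I, Y) = 12 + Y (a(I, Y) = -5 + (-3 + Y + 4*5) = -5 + (-3 + Y + 20) = -5 + (17 + Y) = 12 + Y)
((68 - 3) + a(-3, 8))² = ((68 - 3) + (12 + 8))² = (65 + 20)² = 85² = 7225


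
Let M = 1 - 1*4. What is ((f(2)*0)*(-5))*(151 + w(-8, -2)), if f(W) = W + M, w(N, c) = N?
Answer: 0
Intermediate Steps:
M = -3 (M = 1 - 4 = -3)
f(W) = -3 + W (f(W) = W - 3 = -3 + W)
((f(2)*0)*(-5))*(151 + w(-8, -2)) = (((-3 + 2)*0)*(-5))*(151 - 8) = (-1*0*(-5))*143 = (0*(-5))*143 = 0*143 = 0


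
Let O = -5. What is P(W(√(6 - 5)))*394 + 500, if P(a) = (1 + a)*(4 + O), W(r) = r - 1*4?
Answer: 1288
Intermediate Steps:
W(r) = -4 + r (W(r) = r - 4 = -4 + r)
P(a) = -1 - a (P(a) = (1 + a)*(4 - 5) = (1 + a)*(-1) = -1 - a)
P(W(√(6 - 5)))*394 + 500 = (-1 - (-4 + √(6 - 5)))*394 + 500 = (-1 - (-4 + √1))*394 + 500 = (-1 - (-4 + 1))*394 + 500 = (-1 - 1*(-3))*394 + 500 = (-1 + 3)*394 + 500 = 2*394 + 500 = 788 + 500 = 1288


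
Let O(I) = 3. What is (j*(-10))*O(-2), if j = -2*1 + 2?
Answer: 0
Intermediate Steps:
j = 0 (j = -2 + 2 = 0)
(j*(-10))*O(-2) = (0*(-10))*3 = 0*3 = 0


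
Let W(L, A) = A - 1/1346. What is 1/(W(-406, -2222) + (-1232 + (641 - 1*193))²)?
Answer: 1346/824336163 ≈ 1.6328e-6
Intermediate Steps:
W(L, A) = -1/1346 + A (W(L, A) = A - 1*1/1346 = A - 1/1346 = -1/1346 + A)
1/(W(-406, -2222) + (-1232 + (641 - 1*193))²) = 1/((-1/1346 - 2222) + (-1232 + (641 - 1*193))²) = 1/(-2990813/1346 + (-1232 + (641 - 193))²) = 1/(-2990813/1346 + (-1232 + 448)²) = 1/(-2990813/1346 + (-784)²) = 1/(-2990813/1346 + 614656) = 1/(824336163/1346) = 1346/824336163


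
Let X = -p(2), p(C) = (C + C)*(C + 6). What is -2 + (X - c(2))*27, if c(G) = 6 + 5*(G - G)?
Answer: -1028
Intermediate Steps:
p(C) = 2*C*(6 + C) (p(C) = (2*C)*(6 + C) = 2*C*(6 + C))
X = -32 (X = -2*2*(6 + 2) = -2*2*8 = -1*32 = -32)
c(G) = 6 (c(G) = 6 + 5*0 = 6 + 0 = 6)
-2 + (X - c(2))*27 = -2 + (-32 - 1*6)*27 = -2 + (-32 - 6)*27 = -2 - 38*27 = -2 - 1026 = -1028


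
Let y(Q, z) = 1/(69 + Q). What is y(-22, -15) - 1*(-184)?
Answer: 8649/47 ≈ 184.02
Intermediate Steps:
y(-22, -15) - 1*(-184) = 1/(69 - 22) - 1*(-184) = 1/47 + 184 = 8649/47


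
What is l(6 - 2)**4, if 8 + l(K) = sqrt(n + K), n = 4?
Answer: 7232 - 4608*sqrt(2) ≈ 715.30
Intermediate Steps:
l(K) = -8 + sqrt(4 + K)
l(6 - 2)**4 = (-8 + sqrt(4 + (6 - 2)))**4 = (-8 + sqrt(4 + 4))**4 = (-8 + sqrt(8))**4 = (-8 + 2*sqrt(2))**4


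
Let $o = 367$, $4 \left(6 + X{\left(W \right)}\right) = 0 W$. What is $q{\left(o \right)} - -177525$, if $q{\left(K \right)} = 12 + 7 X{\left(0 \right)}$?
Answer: $177495$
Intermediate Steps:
$X{\left(W \right)} = -6$ ($X{\left(W \right)} = -6 + \frac{0 W}{4} = -6 + \frac{1}{4} \cdot 0 = -6 + 0 = -6$)
$q{\left(K \right)} = -30$ ($q{\left(K \right)} = 12 + 7 \left(-6\right) = 12 - 42 = -30$)
$q{\left(o \right)} - -177525 = -30 - -177525 = -30 + 177525 = 177495$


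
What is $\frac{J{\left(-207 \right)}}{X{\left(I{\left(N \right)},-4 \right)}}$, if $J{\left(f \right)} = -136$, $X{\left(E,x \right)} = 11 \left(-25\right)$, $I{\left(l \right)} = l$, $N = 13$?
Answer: $\frac{136}{275} \approx 0.49455$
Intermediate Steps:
$X{\left(E,x \right)} = -275$
$\frac{J{\left(-207 \right)}}{X{\left(I{\left(N \right)},-4 \right)}} = - \frac{136}{-275} = \left(-136\right) \left(- \frac{1}{275}\right) = \frac{136}{275}$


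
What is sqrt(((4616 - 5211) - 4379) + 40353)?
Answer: 3*sqrt(3931) ≈ 188.09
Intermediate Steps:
sqrt(((4616 - 5211) - 4379) + 40353) = sqrt((-595 - 4379) + 40353) = sqrt(-4974 + 40353) = sqrt(35379) = 3*sqrt(3931)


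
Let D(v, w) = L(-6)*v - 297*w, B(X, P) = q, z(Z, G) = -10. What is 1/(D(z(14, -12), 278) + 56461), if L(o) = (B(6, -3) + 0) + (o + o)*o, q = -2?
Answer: -1/26805 ≈ -3.7306e-5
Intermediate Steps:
B(X, P) = -2
L(o) = -2 + 2*o² (L(o) = (-2 + 0) + (o + o)*o = -2 + (2*o)*o = -2 + 2*o²)
D(v, w) = -297*w + 70*v (D(v, w) = (-2 + 2*(-6)²)*v - 297*w = (-2 + 2*36)*v - 297*w = (-2 + 72)*v - 297*w = 70*v - 297*w = -297*w + 70*v)
1/(D(z(14, -12), 278) + 56461) = 1/((-297*278 + 70*(-10)) + 56461) = 1/((-82566 - 700) + 56461) = 1/(-83266 + 56461) = 1/(-26805) = -1/26805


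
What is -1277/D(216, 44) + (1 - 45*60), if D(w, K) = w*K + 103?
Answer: -25930570/9607 ≈ -2699.1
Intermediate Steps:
D(w, K) = 103 + K*w (D(w, K) = K*w + 103 = 103 + K*w)
-1277/D(216, 44) + (1 - 45*60) = -1277/(103 + 44*216) + (1 - 45*60) = -1277/(103 + 9504) + (1 - 2700) = -1277/9607 - 2699 = -25930570/9607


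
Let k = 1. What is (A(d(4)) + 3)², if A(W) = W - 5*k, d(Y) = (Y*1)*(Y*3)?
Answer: 2116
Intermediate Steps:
d(Y) = 3*Y² (d(Y) = Y*(3*Y) = 3*Y²)
A(W) = -5 + W (A(W) = W - 5*1 = W - 5 = -5 + W)
(A(d(4)) + 3)² = ((-5 + 3*4²) + 3)² = ((-5 + 3*16) + 3)² = ((-5 + 48) + 3)² = (43 + 3)² = 46² = 2116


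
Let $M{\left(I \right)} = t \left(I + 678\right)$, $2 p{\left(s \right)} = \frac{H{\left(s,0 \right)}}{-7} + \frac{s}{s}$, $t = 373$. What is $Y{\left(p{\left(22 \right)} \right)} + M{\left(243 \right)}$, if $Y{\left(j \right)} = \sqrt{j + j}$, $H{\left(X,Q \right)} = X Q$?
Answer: $343534$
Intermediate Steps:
$H{\left(X,Q \right)} = Q X$
$p{\left(s \right)} = \frac{1}{2}$ ($p{\left(s \right)} = \frac{\frac{0 s}{-7} + \frac{s}{s}}{2} = \frac{0 \left(- \frac{1}{7}\right) + 1}{2} = \frac{0 + 1}{2} = \frac{1}{2} \cdot 1 = \frac{1}{2}$)
$Y{\left(j \right)} = \sqrt{2} \sqrt{j}$ ($Y{\left(j \right)} = \sqrt{2 j} = \sqrt{2} \sqrt{j}$)
$M{\left(I \right)} = 252894 + 373 I$ ($M{\left(I \right)} = 373 \left(I + 678\right) = 373 \left(678 + I\right) = 252894 + 373 I$)
$Y{\left(p{\left(22 \right)} \right)} + M{\left(243 \right)} = \frac{\sqrt{2}}{\sqrt{2}} + \left(252894 + 373 \cdot 243\right) = \sqrt{2} \frac{\sqrt{2}}{2} + \left(252894 + 90639\right) = 1 + 343533 = 343534$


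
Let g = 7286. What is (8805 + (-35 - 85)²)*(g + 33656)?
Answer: 950059110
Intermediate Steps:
(8805 + (-35 - 85)²)*(g + 33656) = (8805 + (-35 - 85)²)*(7286 + 33656) = (8805 + (-120)²)*40942 = (8805 + 14400)*40942 = 23205*40942 = 950059110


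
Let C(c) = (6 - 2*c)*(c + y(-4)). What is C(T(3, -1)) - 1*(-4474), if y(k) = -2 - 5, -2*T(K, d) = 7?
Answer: 8675/2 ≈ 4337.5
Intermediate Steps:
T(K, d) = -7/2 (T(K, d) = -½*7 = -7/2)
y(k) = -7
C(c) = (-7 + c)*(6 - 2*c) (C(c) = (6 - 2*c)*(c - 7) = (6 - 2*c)*(-7 + c) = (-7 + c)*(6 - 2*c))
C(T(3, -1)) - 1*(-4474) = (-42 - 2*(-7/2)² + 20*(-7/2)) - 1*(-4474) = (-42 - 2*49/4 - 70) + 4474 = (-42 - 49/2 - 70) + 4474 = -273/2 + 4474 = 8675/2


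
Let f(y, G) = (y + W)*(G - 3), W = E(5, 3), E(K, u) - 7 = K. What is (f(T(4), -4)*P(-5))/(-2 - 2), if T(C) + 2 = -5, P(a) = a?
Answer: -175/4 ≈ -43.750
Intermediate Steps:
E(K, u) = 7 + K
T(C) = -7 (T(C) = -2 - 5 = -7)
W = 12 (W = 7 + 5 = 12)
f(y, G) = (-3 + G)*(12 + y) (f(y, G) = (y + 12)*(G - 3) = (12 + y)*(-3 + G) = (-3 + G)*(12 + y))
(f(T(4), -4)*P(-5))/(-2 - 2) = ((-36 - 3*(-7) + 12*(-4) - 4*(-7))*(-5))/(-2 - 2) = ((-36 + 21 - 48 + 28)*(-5))/(-4) = -35*(-5)*(-1/4) = 175*(-1/4) = -175/4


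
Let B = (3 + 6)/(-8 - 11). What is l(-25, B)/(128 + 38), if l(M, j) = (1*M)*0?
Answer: 0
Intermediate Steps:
B = -9/19 (B = 9/(-19) = 9*(-1/19) = -9/19 ≈ -0.47368)
l(M, j) = 0 (l(M, j) = M*0 = 0)
l(-25, B)/(128 + 38) = 0/(128 + 38) = 0/166 = 0*(1/166) = 0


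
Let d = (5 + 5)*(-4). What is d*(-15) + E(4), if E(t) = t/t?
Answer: 601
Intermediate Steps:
E(t) = 1
d = -40 (d = 10*(-4) = -40)
d*(-15) + E(4) = -40*(-15) + 1 = 600 + 1 = 601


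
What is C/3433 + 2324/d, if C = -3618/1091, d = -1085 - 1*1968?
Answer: -8715362326/11434715359 ≈ -0.76218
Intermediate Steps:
d = -3053 (d = -1085 - 1968 = -3053)
C = -3618/1091 (C = -3618*1/1091 = -3618/1091 ≈ -3.3162)
C/3433 + 2324/d = -3618/1091/3433 + 2324/(-3053) = -3618/1091*1/3433 + 2324*(-1/3053) = -3618/3745403 - 2324/3053 = -8715362326/11434715359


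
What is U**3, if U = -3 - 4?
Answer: -343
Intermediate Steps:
U = -7
U**3 = (-7)**3 = -343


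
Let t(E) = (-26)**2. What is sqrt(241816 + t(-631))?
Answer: 2*sqrt(60623) ≈ 492.43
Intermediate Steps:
t(E) = 676
sqrt(241816 + t(-631)) = sqrt(241816 + 676) = sqrt(242492) = 2*sqrt(60623)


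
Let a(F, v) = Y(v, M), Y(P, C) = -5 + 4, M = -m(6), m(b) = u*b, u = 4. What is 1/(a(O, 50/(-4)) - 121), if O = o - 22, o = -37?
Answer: -1/122 ≈ -0.0081967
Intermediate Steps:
m(b) = 4*b
M = -24 (M = -4*6 = -1*24 = -24)
Y(P, C) = -1
O = -59 (O = -37 - 22 = -59)
a(F, v) = -1
1/(a(O, 50/(-4)) - 121) = 1/(-1 - 121) = 1/(-122) = -1/122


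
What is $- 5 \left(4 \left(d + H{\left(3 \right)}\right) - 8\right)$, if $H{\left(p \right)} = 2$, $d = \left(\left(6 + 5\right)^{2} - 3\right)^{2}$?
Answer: $-278480$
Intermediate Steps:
$d = 13924$ ($d = \left(11^{2} - 3\right)^{2} = \left(121 - 3\right)^{2} = 118^{2} = 13924$)
$- 5 \left(4 \left(d + H{\left(3 \right)}\right) - 8\right) = - 5 \left(4 \left(13924 + 2\right) - 8\right) = - 5 \left(4 \cdot 13926 - 8\right) = - 5 \left(55704 - 8\right) = \left(-5\right) 55696 = -278480$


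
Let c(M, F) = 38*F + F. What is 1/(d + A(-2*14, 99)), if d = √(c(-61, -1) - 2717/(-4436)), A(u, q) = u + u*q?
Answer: -12420800/34778410287 - 2*I*√188848283/34778410287 ≈ -0.00035714 - 7.9027e-7*I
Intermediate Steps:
c(M, F) = 39*F
A(u, q) = u + q*u
d = I*√188848283/2218 (d = √(39*(-1) - 2717/(-4436)) = √(-39 - 2717*(-1/4436)) = √(-39 + 2717/4436) = √(-170287/4436) = I*√188848283/2218 ≈ 6.1958*I)
1/(d + A(-2*14, 99)) = 1/(I*√188848283/2218 + (-2*14)*(1 + 99)) = 1/(I*√188848283/2218 - 28*100) = 1/(I*√188848283/2218 - 2800) = 1/(-2800 + I*√188848283/2218)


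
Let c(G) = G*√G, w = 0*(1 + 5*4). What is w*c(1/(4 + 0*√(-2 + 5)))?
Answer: 0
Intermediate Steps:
w = 0 (w = 0*(1 + 20) = 0*21 = 0)
c(G) = G^(3/2)
w*c(1/(4 + 0*√(-2 + 5))) = 0*(1/(4 + 0*√(-2 + 5)))^(3/2) = 0*(1/(4 + 0*√3))^(3/2) = 0*(1/(4 + 0))^(3/2) = 0*(1/4)^(3/2) = 0*(¼)^(3/2) = 0*(⅛) = 0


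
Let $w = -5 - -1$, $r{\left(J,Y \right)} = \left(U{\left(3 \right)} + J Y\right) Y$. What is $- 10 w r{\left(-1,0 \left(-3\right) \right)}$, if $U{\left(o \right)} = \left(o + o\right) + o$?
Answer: $0$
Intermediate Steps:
$U{\left(o \right)} = 3 o$ ($U{\left(o \right)} = 2 o + o = 3 o$)
$r{\left(J,Y \right)} = Y \left(9 + J Y\right)$ ($r{\left(J,Y \right)} = \left(3 \cdot 3 + J Y\right) Y = \left(9 + J Y\right) Y = Y \left(9 + J Y\right)$)
$w = -4$ ($w = -5 + 1 = -4$)
$- 10 w r{\left(-1,0 \left(-3\right) \right)} = - 10 \left(-4\right) 0 \left(-3\right) \left(9 - 0 \left(-3\right)\right) = - \left(-40\right) 0 \left(9 - 0\right) = - \left(-40\right) 0 \left(9 + 0\right) = - \left(-40\right) 0 \cdot 9 = - \left(-40\right) 0 = \left(-1\right) 0 = 0$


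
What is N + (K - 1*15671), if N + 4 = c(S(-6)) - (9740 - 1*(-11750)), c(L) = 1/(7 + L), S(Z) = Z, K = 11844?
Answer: -25320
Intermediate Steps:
N = -21493 (N = -4 + (1/(7 - 6) - (9740 - 1*(-11750))) = -4 + (1/1 - (9740 + 11750)) = -4 + (1 - 1*21490) = -4 + (1 - 21490) = -4 - 21489 = -21493)
N + (K - 1*15671) = -21493 + (11844 - 1*15671) = -21493 + (11844 - 15671) = -21493 - 3827 = -25320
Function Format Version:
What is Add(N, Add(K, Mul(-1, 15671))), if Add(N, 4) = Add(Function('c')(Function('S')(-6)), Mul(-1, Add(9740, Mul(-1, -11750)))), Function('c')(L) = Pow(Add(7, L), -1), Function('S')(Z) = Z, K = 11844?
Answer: -25320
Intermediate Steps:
N = -21493 (N = Add(-4, Add(Pow(Add(7, -6), -1), Mul(-1, Add(9740, Mul(-1, -11750))))) = Add(-4, Add(Pow(1, -1), Mul(-1, Add(9740, 11750)))) = Add(-4, Add(1, Mul(-1, 21490))) = Add(-4, Add(1, -21490)) = Add(-4, -21489) = -21493)
Add(N, Add(K, Mul(-1, 15671))) = Add(-21493, Add(11844, Mul(-1, 15671))) = Add(-21493, Add(11844, -15671)) = Add(-21493, -3827) = -25320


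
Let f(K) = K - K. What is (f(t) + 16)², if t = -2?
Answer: 256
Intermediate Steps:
f(K) = 0
(f(t) + 16)² = (0 + 16)² = 16² = 256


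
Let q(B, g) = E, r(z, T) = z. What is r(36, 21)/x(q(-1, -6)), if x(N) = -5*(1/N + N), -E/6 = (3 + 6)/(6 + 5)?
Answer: 21384/15185 ≈ 1.4082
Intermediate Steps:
E = -54/11 (E = -6*(3 + 6)/(6 + 5) = -54/11 ≈ -4.9091)
q(B, g) = -54/11
x(N) = -5*N - 5/N (x(N) = -5*(N + 1/N) = -5*N - 5/N)
r(36, 21)/x(q(-1, -6)) = 36/(-5*(-54/11) - 5/(-54/11)) = 36/(270/11 - 5*(-11/54)) = 36/(270/11 + 55/54) = 36/(15185/594) = 36*(594/15185) = 21384/15185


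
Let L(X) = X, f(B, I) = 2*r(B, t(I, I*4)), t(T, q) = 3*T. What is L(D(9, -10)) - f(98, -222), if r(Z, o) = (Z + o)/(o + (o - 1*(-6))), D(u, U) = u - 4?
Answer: 2747/663 ≈ 4.1433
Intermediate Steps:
D(u, U) = -4 + u
r(Z, o) = (Z + o)/(6 + 2*o) (r(Z, o) = (Z + o)/(o + (o + 6)) = (Z + o)/(o + (6 + o)) = (Z + o)/(6 + 2*o))
f(B, I) = (B + 3*I)/(3 + 3*I) (f(B, I) = 2*((B + 3*I)/(2*(3 + 3*I))) = (B + 3*I)/(3 + 3*I))
L(D(9, -10)) - f(98, -222) = (-4 + 9) - (-222 + (⅓)*98)/(1 - 222) = 5 - (-222 + 98/3)/(-221) = 5 - (-1)*(-568)/(221*3) = 5 - 1*568/663 = 5 - 568/663 = 2747/663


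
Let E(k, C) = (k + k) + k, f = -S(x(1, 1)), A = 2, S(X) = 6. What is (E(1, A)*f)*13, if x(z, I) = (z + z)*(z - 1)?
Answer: -234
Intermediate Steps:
x(z, I) = 2*z*(-1 + z) (x(z, I) = (2*z)*(-1 + z) = 2*z*(-1 + z))
f = -6 (f = -1*6 = -6)
E(k, C) = 3*k (E(k, C) = 2*k + k = 3*k)
(E(1, A)*f)*13 = ((3*1)*(-6))*13 = (3*(-6))*13 = -18*13 = -234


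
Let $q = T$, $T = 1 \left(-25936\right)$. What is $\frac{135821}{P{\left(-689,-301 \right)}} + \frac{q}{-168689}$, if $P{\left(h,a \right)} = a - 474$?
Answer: $- \frac{22891408269}{130733975} \approx -175.1$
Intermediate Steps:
$P{\left(h,a \right)} = -474 + a$
$T = -25936$
$q = -25936$
$\frac{135821}{P{\left(-689,-301 \right)}} + \frac{q}{-168689} = \frac{135821}{-474 - 301} - \frac{25936}{-168689} = \frac{135821}{-775} - - \frac{25936}{168689} = 135821 \left(- \frac{1}{775}\right) + \frac{25936}{168689} = - \frac{135821}{775} + \frac{25936}{168689} = - \frac{22891408269}{130733975}$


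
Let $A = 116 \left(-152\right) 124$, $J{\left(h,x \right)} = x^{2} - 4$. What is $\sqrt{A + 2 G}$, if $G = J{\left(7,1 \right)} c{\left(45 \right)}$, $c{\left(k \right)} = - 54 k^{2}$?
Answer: $2 i \sqrt{382567} \approx 1237.0 i$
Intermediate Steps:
$J{\left(h,x \right)} = -4 + x^{2}$
$G = 328050$ ($G = \left(-4 + 1^{2}\right) \left(- 54 \cdot 45^{2}\right) = \left(-4 + 1\right) \left(\left(-54\right) 2025\right) = \left(-3\right) \left(-109350\right) = 328050$)
$A = -2186368$ ($A = \left(-17632\right) 124 = -2186368$)
$\sqrt{A + 2 G} = \sqrt{-2186368 + 2 \cdot 328050} = \sqrt{-2186368 + 656100} = \sqrt{-1530268} = 2 i \sqrt{382567}$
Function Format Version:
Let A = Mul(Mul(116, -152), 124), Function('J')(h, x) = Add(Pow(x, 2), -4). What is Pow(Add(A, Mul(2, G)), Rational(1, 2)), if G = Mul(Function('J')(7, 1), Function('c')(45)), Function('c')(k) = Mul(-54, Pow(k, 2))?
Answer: Mul(2, I, Pow(382567, Rational(1, 2))) ≈ Mul(1237.0, I)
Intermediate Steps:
Function('J')(h, x) = Add(-4, Pow(x, 2))
G = 328050 (G = Mul(Add(-4, Pow(1, 2)), Mul(-54, Pow(45, 2))) = Mul(Add(-4, 1), Mul(-54, 2025)) = Mul(-3, -109350) = 328050)
A = -2186368 (A = Mul(-17632, 124) = -2186368)
Pow(Add(A, Mul(2, G)), Rational(1, 2)) = Pow(Add(-2186368, Mul(2, 328050)), Rational(1, 2)) = Pow(Add(-2186368, 656100), Rational(1, 2)) = Pow(-1530268, Rational(1, 2)) = Mul(2, I, Pow(382567, Rational(1, 2)))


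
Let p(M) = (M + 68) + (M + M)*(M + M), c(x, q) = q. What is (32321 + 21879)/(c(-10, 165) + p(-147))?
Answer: 27100/43261 ≈ 0.62643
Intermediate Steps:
p(M) = 68 + M + 4*M² (p(M) = (68 + M) + (2*M)*(2*M) = (68 + M) + 4*M² = 68 + M + 4*M²)
(32321 + 21879)/(c(-10, 165) + p(-147)) = (32321 + 21879)/(165 + (68 - 147 + 4*(-147)²)) = 54200/(165 + (68 - 147 + 4*21609)) = 54200/(165 + (68 - 147 + 86436)) = 54200/(165 + 86357) = 54200/86522 = 54200*(1/86522) = 27100/43261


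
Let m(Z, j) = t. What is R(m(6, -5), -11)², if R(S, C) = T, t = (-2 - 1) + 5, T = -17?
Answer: 289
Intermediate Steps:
t = 2 (t = -3 + 5 = 2)
m(Z, j) = 2
R(S, C) = -17
R(m(6, -5), -11)² = (-17)² = 289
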